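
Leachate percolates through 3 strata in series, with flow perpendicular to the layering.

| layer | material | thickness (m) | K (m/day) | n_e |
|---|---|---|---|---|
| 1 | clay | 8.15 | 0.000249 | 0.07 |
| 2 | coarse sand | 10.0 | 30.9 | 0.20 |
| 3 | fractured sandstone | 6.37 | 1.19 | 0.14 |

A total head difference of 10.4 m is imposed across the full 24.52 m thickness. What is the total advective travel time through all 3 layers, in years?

29.8

With flow normal to the layers, continuity requires the same specific discharge q through every layer.
Σ(b_i/K_i) = 8.15/0.000249 + 10.0/30.9 + 6.37/1.19 = 32737 d.
q = Δh / Σ(b_i/K_i) = 10.4 / 32737 = 0.0003177 m/day.
In each layer the seepage velocity is v_i = q/n_i, so the layer transit time is t_i = b_i·n_i / q:
  layer 1 (clay): t_1 = 8.15 × 0.07 / 0.0003177 = 1796 d
  layer 2 (coarse sand): t_2 = 10.0 × 0.20 / 0.0003177 = 6296 d
  layer 3 (fractured sandstone): t_3 = 6.37 × 0.14 / 0.0003177 = 2807 d
Total t = Σ t_i = 10898 days = 29.84 years.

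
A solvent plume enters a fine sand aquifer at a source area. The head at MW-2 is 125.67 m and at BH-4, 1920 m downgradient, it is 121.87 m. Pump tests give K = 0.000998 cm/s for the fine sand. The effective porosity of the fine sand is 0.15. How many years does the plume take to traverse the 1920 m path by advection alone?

Convert K: 0.000998 cm/s × 864 = 0.8623 m/day.
Hydraulic gradient i = (125.67 − 121.87) / 1920 = 3.8 / 1920 = 0.001979.
Darcy flux q = K · i = 0.8623 × 0.001979 = 0.001707 m/day.
Seepage velocity v = q / n_e = 0.001707 / 0.15 = 0.01138 m/day.
Travel time t = L / v = 1920 / 0.01138 = 1.688e+05 days = 462.0 years.

462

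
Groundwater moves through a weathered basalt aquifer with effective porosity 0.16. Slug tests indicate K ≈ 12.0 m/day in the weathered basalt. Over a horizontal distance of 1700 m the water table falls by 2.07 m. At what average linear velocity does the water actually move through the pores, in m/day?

0.0913

Hydraulic gradient i = Δh / L = 2.07 / 1700 = 0.001218.
Darcy flux q = K · i = 12.00 × 0.001218 = 0.01461 m/day.
Seepage velocity v = q / n_e = 0.01461 / 0.16 = 0.09132 m/day.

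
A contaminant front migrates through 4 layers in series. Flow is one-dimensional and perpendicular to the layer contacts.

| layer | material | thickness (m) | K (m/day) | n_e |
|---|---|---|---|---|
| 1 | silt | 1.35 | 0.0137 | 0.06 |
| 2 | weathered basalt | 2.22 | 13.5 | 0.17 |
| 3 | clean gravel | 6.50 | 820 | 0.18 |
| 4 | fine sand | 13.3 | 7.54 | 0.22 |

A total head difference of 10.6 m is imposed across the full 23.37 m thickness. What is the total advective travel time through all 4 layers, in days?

43.2

With flow normal to the layers, continuity requires the same specific discharge q through every layer.
Σ(b_i/K_i) = 1.35/0.0137 + 2.22/13.5 + 6.50/820 + 13.3/7.54 = 100.5 d.
q = Δh / Σ(b_i/K_i) = 10.6 / 100.5 = 0.1055 m/day.
In each layer the seepage velocity is v_i = q/n_i, so the layer transit time is t_i = b_i·n_i / q:
  layer 1 (silt): t_1 = 1.35 × 0.06 / 0.1055 = 0.7678 d
  layer 2 (weathered basalt): t_2 = 2.22 × 0.17 / 0.1055 = 3.577 d
  layer 3 (clean gravel): t_3 = 6.50 × 0.18 / 0.1055 = 11.09 d
  layer 4 (fine sand): t_4 = 13.3 × 0.22 / 0.1055 = 27.74 d
Total t = Σ t_i = 43.17 days.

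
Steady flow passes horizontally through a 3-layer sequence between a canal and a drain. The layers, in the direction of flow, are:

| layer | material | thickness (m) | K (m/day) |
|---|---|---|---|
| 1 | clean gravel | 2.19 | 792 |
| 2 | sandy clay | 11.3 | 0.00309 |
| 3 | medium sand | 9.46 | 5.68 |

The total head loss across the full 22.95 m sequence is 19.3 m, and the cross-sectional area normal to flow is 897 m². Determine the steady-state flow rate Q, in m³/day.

4.73

Flow is perpendicular to layering, so the layers act in series and the equivalent K is the thickness-weighted harmonic mean.
Total thickness L = 2.19 + 11.3 + 9.46 = 22.95 m.
Σ(b_i/K_i) = 2.19/792 + 11.3/0.00309 + 9.46/5.68 = 3659 d.
K_eq = L / Σ(b_i/K_i) = 22.95 / 3659 = 0.006273 m/day.
Q = K_eq · A · (Δh/L) = 0.006273 × 897 × (19.3/22.95) = 4.732 m³/day.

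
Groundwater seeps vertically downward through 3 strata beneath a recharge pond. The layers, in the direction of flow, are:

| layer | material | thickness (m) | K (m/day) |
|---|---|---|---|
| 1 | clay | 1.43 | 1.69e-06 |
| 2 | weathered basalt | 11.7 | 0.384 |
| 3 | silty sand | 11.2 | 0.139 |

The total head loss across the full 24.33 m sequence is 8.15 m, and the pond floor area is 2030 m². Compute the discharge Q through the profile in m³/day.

Flow is perpendicular to layering, so the layers act in series and the equivalent K is the thickness-weighted harmonic mean.
Total thickness L = 1.43 + 11.7 + 11.2 = 24.33 m.
Σ(b_i/K_i) = 1.43/1.69e-06 + 11.7/0.384 + 11.2/0.139 = 8.463e+05 d.
K_eq = L / Σ(b_i/K_i) = 24.33 / 8.463e+05 = 2.875e-05 m/day.
Q = K_eq · A · (Δh/L) = 2.875e-05 × 2030 × (8.15/24.33) = 0.01955 m³/day.

0.0196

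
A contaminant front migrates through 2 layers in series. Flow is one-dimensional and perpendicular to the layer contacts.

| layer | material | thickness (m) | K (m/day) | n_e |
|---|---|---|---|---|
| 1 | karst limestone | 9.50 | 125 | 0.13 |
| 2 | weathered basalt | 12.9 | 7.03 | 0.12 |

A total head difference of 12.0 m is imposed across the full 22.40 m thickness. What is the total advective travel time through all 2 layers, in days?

With flow normal to the layers, continuity requires the same specific discharge q through every layer.
Σ(b_i/K_i) = 9.50/125 + 12.9/7.03 = 1.911 d.
q = Δh / Σ(b_i/K_i) = 12.0 / 1.911 = 6.279 m/day.
In each layer the seepage velocity is v_i = q/n_i, so the layer transit time is t_i = b_i·n_i / q:
  layer 1 (karst limestone): t_1 = 9.50 × 0.13 / 6.279 = 0.1967 d
  layer 2 (weathered basalt): t_2 = 12.9 × 0.12 / 6.279 = 0.2465 d
Total t = Σ t_i = 0.4432 days.

0.443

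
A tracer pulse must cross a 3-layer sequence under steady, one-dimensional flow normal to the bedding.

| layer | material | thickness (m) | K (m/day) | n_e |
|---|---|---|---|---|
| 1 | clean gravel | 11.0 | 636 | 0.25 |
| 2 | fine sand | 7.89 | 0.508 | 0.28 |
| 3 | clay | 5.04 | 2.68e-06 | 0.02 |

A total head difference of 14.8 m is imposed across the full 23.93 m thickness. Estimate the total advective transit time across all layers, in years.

1760

With flow normal to the layers, continuity requires the same specific discharge q through every layer.
Σ(b_i/K_i) = 11.0/636 + 7.89/0.508 + 5.04/2.68e-06 = 1.881e+06 d.
q = Δh / Σ(b_i/K_i) = 14.8 / 1.881e+06 = 7.870e-06 m/day.
In each layer the seepage velocity is v_i = q/n_i, so the layer transit time is t_i = b_i·n_i / q:
  layer 1 (clean gravel): t_1 = 11.0 × 0.25 / 7.870e-06 = 3.494e+05 d
  layer 2 (fine sand): t_2 = 7.89 × 0.28 / 7.870e-06 = 2.807e+05 d
  layer 3 (clay): t_3 = 5.04 × 0.02 / 7.870e-06 = 12808 d
Total t = Σ t_i = 6.430e+05 days = 1760 years.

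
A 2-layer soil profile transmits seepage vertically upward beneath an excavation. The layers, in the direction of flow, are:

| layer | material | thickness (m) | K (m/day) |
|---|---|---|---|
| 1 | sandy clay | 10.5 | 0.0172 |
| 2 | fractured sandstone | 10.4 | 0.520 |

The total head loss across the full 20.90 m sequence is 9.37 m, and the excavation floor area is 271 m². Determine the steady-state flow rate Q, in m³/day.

4.03

Flow is perpendicular to layering, so the layers act in series and the equivalent K is the thickness-weighted harmonic mean.
Total thickness L = 10.5 + 10.4 = 20.90 m.
Σ(b_i/K_i) = 10.5/0.0172 + 10.4/0.520 = 630.5 d.
K_eq = L / Σ(b_i/K_i) = 20.90 / 630.5 = 0.03315 m/day.
Q = K_eq · A · (Δh/L) = 0.03315 × 271 × (9.37/20.90) = 4.028 m³/day.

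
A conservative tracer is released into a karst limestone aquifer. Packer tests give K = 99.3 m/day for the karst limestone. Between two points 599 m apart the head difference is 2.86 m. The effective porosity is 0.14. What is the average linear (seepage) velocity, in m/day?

3.39

Hydraulic gradient i = Δh / L = 2.86 / 599 = 0.004775.
Darcy flux q = K · i = 99.30 × 0.004775 = 0.4741 m/day.
Seepage velocity v = q / n_e = 0.4741 / 0.14 = 3.387 m/day.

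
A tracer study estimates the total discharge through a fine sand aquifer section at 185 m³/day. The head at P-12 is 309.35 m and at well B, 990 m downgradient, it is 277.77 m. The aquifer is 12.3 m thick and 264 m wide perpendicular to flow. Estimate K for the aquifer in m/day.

Cross-sectional area A = 264 × 12.3 = 3247 m².
Hydraulic gradient i = (309.35 − 277.77) / 990 = 31.58 / 990 = 0.03190.
From Q = K·A·i, K = Q / (A·i) = 185 / (3247 × 0.03190) = 1.786 m/day.

1.79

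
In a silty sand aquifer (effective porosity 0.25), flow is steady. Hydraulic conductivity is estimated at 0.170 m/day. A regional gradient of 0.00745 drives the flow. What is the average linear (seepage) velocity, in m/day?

0.00507

Hydraulic gradient i = 0.00745.
Darcy flux q = K · i = 0.1700 × 0.007450 = 0.001267 m/day.
Seepage velocity v = q / n_e = 0.001267 / 0.25 = 0.005066 m/day.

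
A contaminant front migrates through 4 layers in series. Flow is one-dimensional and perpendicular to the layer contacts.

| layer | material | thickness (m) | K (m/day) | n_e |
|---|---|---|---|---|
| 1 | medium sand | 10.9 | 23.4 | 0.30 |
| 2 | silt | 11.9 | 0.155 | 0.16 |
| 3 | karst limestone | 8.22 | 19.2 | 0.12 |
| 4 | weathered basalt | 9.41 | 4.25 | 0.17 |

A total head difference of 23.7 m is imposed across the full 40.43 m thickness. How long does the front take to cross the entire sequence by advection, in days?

With flow normal to the layers, continuity requires the same specific discharge q through every layer.
Σ(b_i/K_i) = 10.9/23.4 + 11.9/0.155 + 8.22/19.2 + 9.41/4.25 = 79.88 d.
q = Δh / Σ(b_i/K_i) = 23.7 / 79.88 = 0.2967 m/day.
In each layer the seepage velocity is v_i = q/n_i, so the layer transit time is t_i = b_i·n_i / q:
  layer 1 (medium sand): t_1 = 10.9 × 0.30 / 0.2967 = 11.02 d
  layer 2 (silt): t_2 = 11.9 × 0.16 / 0.2967 = 6.418 d
  layer 3 (karst limestone): t_3 = 8.22 × 0.12 / 0.2967 = 3.325 d
  layer 4 (weathered basalt): t_4 = 9.41 × 0.17 / 0.2967 = 5.392 d
Total t = Σ t_i = 26.16 days.

26.2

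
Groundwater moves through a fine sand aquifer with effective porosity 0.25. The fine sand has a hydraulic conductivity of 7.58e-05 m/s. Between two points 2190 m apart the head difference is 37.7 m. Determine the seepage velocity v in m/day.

Convert K: 7.58e-05 m/s × 86400 = 6.549 m/day.
Hydraulic gradient i = Δh / L = 37.7 / 2190 = 0.01721.
Darcy flux q = K · i = 6.549 × 0.01721 = 0.1127 m/day.
Seepage velocity v = q / n_e = 0.1127 / 0.25 = 0.4510 m/day.

0.451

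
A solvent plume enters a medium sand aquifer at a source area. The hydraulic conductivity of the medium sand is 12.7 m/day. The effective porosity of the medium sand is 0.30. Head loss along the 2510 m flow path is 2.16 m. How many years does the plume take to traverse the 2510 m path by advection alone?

Hydraulic gradient i = Δh / L = 2.16 / 2510 = 0.0008606.
Darcy flux q = K · i = 12.70 × 0.0008606 = 0.01093 m/day.
Seepage velocity v = q / n_e = 0.01093 / 0.30 = 0.03643 m/day.
Travel time t = L / v = 2510 / 0.03643 = 68899 days = 188.6 years.

189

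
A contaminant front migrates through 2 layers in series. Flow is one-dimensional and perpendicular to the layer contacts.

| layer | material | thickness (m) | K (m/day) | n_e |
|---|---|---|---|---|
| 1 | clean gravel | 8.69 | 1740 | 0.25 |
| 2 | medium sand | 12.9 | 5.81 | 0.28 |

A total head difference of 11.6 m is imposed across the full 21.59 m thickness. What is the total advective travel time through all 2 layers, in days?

1.11

With flow normal to the layers, continuity requires the same specific discharge q through every layer.
Σ(b_i/K_i) = 8.69/1740 + 12.9/5.81 = 2.225 d.
q = Δh / Σ(b_i/K_i) = 11.6 / 2.225 = 5.213 m/day.
In each layer the seepage velocity is v_i = q/n_i, so the layer transit time is t_i = b_i·n_i / q:
  layer 1 (clean gravel): t_1 = 8.69 × 0.25 / 5.213 = 0.4168 d
  layer 2 (medium sand): t_2 = 12.9 × 0.28 / 5.213 = 0.6929 d
Total t = Σ t_i = 1.110 days.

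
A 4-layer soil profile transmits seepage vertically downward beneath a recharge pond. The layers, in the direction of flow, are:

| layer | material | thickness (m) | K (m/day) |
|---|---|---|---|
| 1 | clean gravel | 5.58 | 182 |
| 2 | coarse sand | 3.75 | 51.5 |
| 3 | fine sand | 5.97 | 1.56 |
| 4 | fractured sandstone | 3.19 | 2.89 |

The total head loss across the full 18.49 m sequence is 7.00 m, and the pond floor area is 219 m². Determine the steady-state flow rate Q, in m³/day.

Flow is perpendicular to layering, so the layers act in series and the equivalent K is the thickness-weighted harmonic mean.
Total thickness L = 5.58 + 3.75 + 5.97 + 3.19 = 18.49 m.
Σ(b_i/K_i) = 5.58/182 + 3.75/51.5 + 5.97/1.56 + 3.19/2.89 = 5.034 d.
K_eq = L / Σ(b_i/K_i) = 18.49 / 5.034 = 3.673 m/day.
Q = K_eq · A · (Δh/L) = 3.673 × 219 × (7.00/18.49) = 304.5 m³/day.

305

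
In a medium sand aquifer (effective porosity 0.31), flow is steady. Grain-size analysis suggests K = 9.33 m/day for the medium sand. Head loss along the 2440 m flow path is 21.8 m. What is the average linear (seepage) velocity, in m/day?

Hydraulic gradient i = Δh / L = 21.8 / 2440 = 0.008934.
Darcy flux q = K · i = 9.330 × 0.008934 = 0.08336 m/day.
Seepage velocity v = q / n_e = 0.08336 / 0.31 = 0.2689 m/day.

0.269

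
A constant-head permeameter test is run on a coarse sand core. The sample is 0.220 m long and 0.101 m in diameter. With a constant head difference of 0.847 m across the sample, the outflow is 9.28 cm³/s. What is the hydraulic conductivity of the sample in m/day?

Cross-sectional area A = π·(d/2)² = π × (0.101/2)² = 0.008012 m².
Convert discharge: 9.28 cm³/s = 9.280e-06 m³/s.
Darcy's law rearranged: K = Q·L / (A·Δh) = 9.280e-06 × 0.220 / (0.008012 × 0.847) = 0.0003009 m/s = 25.99 m/day.

26.0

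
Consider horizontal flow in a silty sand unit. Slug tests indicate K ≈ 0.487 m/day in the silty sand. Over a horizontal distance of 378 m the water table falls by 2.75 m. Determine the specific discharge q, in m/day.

0.00354

Hydraulic gradient i = Δh / L = 2.75 / 378 = 0.007275.
Specific discharge q = K · i = 0.4870 × 0.007275 = 0.003543 m/day.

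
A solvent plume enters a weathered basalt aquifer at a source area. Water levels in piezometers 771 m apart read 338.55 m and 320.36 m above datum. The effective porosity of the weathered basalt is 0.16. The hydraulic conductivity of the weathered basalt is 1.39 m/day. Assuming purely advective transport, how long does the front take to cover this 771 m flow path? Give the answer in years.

10.3

Hydraulic gradient i = (338.55 − 320.36) / 771 = 18.19 / 771 = 0.02359.
Darcy flux q = K · i = 1.390 × 0.02359 = 0.03279 m/day.
Seepage velocity v = q / n_e = 0.03279 / 0.16 = 0.2050 m/day.
Travel time t = L / v = 771 / 0.2050 = 3762 days = 10.30 years.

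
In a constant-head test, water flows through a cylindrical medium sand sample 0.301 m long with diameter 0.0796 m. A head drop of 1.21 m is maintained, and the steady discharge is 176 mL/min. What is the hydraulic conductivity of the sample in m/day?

12.7

Cross-sectional area A = π·(d/2)² = π × (0.0796/2)² = 0.004976 m².
Convert discharge: 176 mL/min = 2.933e-06 m³/s.
Darcy's law rearranged: K = Q·L / (A·Δh) = 2.933e-06 × 0.301 / (0.004976 × 1.21) = 0.0001466 m/s = 12.67 m/day.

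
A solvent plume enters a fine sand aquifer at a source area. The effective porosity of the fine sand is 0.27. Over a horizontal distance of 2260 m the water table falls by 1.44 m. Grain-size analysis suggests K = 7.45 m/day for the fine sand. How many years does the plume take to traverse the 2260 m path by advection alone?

Hydraulic gradient i = Δh / L = 1.44 / 2260 = 0.0006372.
Darcy flux q = K · i = 7.450 × 0.0006372 = 0.004747 m/day.
Seepage velocity v = q / n_e = 0.004747 / 0.27 = 0.01758 m/day.
Travel time t = L / v = 2260 / 0.01758 = 1.285e+05 days = 351.9 years.

352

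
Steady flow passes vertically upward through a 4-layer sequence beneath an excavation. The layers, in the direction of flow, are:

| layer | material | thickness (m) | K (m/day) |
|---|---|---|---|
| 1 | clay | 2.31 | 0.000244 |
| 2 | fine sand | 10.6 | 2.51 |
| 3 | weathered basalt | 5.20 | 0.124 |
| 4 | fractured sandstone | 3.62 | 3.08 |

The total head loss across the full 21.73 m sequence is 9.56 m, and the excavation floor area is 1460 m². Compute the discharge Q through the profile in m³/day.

Flow is perpendicular to layering, so the layers act in series and the equivalent K is the thickness-weighted harmonic mean.
Total thickness L = 2.31 + 10.6 + 5.20 + 3.62 = 21.73 m.
Σ(b_i/K_i) = 2.31/0.000244 + 10.6/2.51 + 5.20/0.124 + 3.62/3.08 = 9515 d.
K_eq = L / Σ(b_i/K_i) = 21.73 / 9515 = 0.002284 m/day.
Q = K_eq · A · (Δh/L) = 0.002284 × 1460 × (9.56/21.73) = 1.467 m³/day.

1.47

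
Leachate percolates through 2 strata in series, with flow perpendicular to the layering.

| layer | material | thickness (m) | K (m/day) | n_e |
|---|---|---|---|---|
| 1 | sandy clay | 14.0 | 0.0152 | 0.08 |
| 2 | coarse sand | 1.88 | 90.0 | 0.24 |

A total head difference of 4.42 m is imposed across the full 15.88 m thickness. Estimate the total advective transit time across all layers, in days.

327

With flow normal to the layers, continuity requires the same specific discharge q through every layer.
Σ(b_i/K_i) = 14.0/0.0152 + 1.88/90.0 = 921.1 d.
q = Δh / Σ(b_i/K_i) = 4.42 / 921.1 = 0.004799 m/day.
In each layer the seepage velocity is v_i = q/n_i, so the layer transit time is t_i = b_i·n_i / q:
  layer 1 (sandy clay): t_1 = 14.0 × 0.08 / 0.004799 = 233.4 d
  layer 2 (coarse sand): t_2 = 1.88 × 0.24 / 0.004799 = 94.02 d
Total t = Σ t_i = 327.4 days.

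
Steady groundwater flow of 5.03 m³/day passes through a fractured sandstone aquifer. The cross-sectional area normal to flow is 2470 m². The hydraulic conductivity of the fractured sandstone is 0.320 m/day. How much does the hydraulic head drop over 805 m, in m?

5.12

From Q = K·A·i, i = Q / (K·A) = 5.03 / (0.3200 × 2470) = 0.006364.
Head loss Δh = i · L = 0.006364 × 805 = 5.123 m.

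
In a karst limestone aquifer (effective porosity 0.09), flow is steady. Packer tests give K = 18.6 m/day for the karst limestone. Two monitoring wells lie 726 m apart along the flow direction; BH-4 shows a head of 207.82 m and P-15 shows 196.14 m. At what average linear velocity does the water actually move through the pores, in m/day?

3.32

Hydraulic gradient i = (207.82 − 196.14) / 726 = 11.68 / 726 = 0.01609.
Darcy flux q = K · i = 18.60 × 0.01609 = 0.2992 m/day.
Seepage velocity v = q / n_e = 0.2992 / 0.09 = 3.325 m/day.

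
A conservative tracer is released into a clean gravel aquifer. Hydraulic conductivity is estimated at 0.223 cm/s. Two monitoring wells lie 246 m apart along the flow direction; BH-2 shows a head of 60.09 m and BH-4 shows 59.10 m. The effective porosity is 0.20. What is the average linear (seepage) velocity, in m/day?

3.88

Convert K: 0.223 cm/s × 864 = 192.7 m/day.
Hydraulic gradient i = (60.09 − 59.10) / 246 = 0.99 / 246 = 0.004024.
Darcy flux q = K · i = 192.7 × 0.004024 = 0.7754 m/day.
Seepage velocity v = q / n_e = 0.7754 / 0.20 = 3.877 m/day.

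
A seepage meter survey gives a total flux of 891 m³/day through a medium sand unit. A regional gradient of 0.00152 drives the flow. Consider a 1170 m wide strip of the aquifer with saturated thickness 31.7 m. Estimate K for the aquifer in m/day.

15.8

Cross-sectional area A = 1170 × 31.7 = 37089 m².
Hydraulic gradient i = 0.00152.
From Q = K·A·i, K = Q / (A·i) = 891 / (37089 × 0.001520) = 15.80 m/day.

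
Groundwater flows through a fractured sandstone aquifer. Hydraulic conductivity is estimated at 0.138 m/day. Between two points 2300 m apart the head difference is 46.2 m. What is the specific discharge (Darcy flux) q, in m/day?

0.00277

Hydraulic gradient i = Δh / L = 46.2 / 2300 = 0.02009.
Specific discharge q = K · i = 0.1380 × 0.02009 = 0.002772 m/day.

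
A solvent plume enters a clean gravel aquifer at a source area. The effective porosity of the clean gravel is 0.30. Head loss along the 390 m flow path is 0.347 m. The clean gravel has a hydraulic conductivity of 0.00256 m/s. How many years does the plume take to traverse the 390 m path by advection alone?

Convert K: 0.00256 m/s × 86400 = 221.2 m/day.
Hydraulic gradient i = Δh / L = 0.347 / 390 = 0.0008897.
Darcy flux q = K · i = 221.2 × 0.0008897 = 0.1968 m/day.
Seepage velocity v = q / n_e = 0.1968 / 0.30 = 0.6560 m/day.
Travel time t = L / v = 390 / 0.6560 = 594.5 days = 1.628 years.

1.63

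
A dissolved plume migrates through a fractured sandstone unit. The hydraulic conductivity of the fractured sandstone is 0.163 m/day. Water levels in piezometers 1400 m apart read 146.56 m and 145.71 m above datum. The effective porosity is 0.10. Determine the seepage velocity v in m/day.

0.000990

Hydraulic gradient i = (146.56 − 145.71) / 1400 = 0.85 / 1400 = 0.0006071.
Darcy flux q = K · i = 0.1630 × 0.0006071 = 9.896e-05 m/day.
Seepage velocity v = q / n_e = 9.896e-05 / 0.10 = 0.0009896 m/day.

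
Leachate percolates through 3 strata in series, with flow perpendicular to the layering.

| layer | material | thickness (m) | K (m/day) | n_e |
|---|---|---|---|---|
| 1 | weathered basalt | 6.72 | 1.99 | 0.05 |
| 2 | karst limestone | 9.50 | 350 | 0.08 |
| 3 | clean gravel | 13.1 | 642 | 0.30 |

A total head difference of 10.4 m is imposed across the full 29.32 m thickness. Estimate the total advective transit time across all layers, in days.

With flow normal to the layers, continuity requires the same specific discharge q through every layer.
Σ(b_i/K_i) = 6.72/1.99 + 9.50/350 + 13.1/642 = 3.424 d.
q = Δh / Σ(b_i/K_i) = 10.4 / 3.424 = 3.037 m/day.
In each layer the seepage velocity is v_i = q/n_i, so the layer transit time is t_i = b_i·n_i / q:
  layer 1 (weathered basalt): t_1 = 6.72 × 0.05 / 3.037 = 0.1106 d
  layer 2 (karst limestone): t_2 = 9.50 × 0.08 / 3.037 = 0.2502 d
  layer 3 (clean gravel): t_3 = 13.1 × 0.30 / 3.037 = 1.294 d
Total t = Σ t_i = 1.655 days.

1.65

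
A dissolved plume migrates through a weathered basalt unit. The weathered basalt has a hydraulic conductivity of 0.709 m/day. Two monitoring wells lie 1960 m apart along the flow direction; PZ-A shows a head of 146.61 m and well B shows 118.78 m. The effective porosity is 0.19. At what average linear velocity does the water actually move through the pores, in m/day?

0.0530

Hydraulic gradient i = (146.61 − 118.78) / 1960 = 27.83 / 1960 = 0.01420.
Darcy flux q = K · i = 0.7090 × 0.01420 = 0.01007 m/day.
Seepage velocity v = q / n_e = 0.01007 / 0.19 = 0.05298 m/day.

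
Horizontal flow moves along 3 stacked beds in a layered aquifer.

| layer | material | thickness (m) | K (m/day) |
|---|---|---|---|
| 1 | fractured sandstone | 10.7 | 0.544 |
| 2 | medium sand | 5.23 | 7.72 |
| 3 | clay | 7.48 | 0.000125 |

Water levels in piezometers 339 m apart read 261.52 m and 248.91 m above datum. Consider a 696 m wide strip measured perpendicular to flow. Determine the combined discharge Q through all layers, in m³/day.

1200

Flow is parallel to layering, so each bed carries its own Darcy discharge and the transmissivities add.
Σ(K_i·b_i) = 0.544×10.7 + 7.72×5.23 + 0.000125×7.48 = 46.20 m²/day.
Hydraulic gradient i = (261.52 − 248.91) / 339 = 12.61 / 339 = 0.03720.
Q = Σ(K_i·b_i) · W · i = 46.20 × 696 × 0.03720 = 1196 m³/day.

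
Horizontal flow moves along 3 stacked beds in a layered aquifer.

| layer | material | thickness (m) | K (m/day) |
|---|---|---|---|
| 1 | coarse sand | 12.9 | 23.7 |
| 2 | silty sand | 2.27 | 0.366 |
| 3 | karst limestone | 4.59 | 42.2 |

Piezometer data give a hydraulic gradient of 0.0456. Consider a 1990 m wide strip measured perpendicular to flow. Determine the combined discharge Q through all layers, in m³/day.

Flow is parallel to layering, so each bed carries its own Darcy discharge and the transmissivities add.
Σ(K_i·b_i) = 23.7×12.9 + 0.366×2.27 + 42.2×4.59 = 500.3 m²/day.
Hydraulic gradient i = 0.0456.
Q = Σ(K_i·b_i) · W · i = 500.3 × 1990 × 0.04560 = 45395 m³/day.

45400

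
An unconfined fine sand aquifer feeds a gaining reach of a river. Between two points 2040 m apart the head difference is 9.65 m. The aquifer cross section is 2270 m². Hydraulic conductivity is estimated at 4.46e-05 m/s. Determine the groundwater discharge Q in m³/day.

41.4

Convert K: 4.46e-05 m/s × 86400 = 3.853 m/day.
Hydraulic gradient i = Δh / L = 9.65 / 2040 = 0.004730.
Darcy's law: Q = K · A · i = 3.853 × 2270 × 0.004730 = 41.38 m³/day.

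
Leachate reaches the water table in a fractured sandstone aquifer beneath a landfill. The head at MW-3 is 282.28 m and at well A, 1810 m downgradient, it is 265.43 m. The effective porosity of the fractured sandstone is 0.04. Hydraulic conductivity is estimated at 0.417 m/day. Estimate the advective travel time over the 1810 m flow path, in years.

Hydraulic gradient i = (282.28 − 265.43) / 1810 = 16.85 / 1810 = 0.009309.
Darcy flux q = K · i = 0.4170 × 0.009309 = 0.003882 m/day.
Seepage velocity v = q / n_e = 0.003882 / 0.04 = 0.09705 m/day.
Travel time t = L / v = 1810 / 0.09705 = 18650 days = 51.06 years.

51.1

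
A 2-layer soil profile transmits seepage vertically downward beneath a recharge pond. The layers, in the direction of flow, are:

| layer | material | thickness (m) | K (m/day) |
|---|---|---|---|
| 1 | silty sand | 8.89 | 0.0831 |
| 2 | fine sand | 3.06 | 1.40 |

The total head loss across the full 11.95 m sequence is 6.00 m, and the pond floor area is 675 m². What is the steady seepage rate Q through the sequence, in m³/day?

37.1

Flow is perpendicular to layering, so the layers act in series and the equivalent K is the thickness-weighted harmonic mean.
Total thickness L = 8.89 + 3.06 = 11.95 m.
Σ(b_i/K_i) = 8.89/0.0831 + 3.06/1.40 = 109.2 d.
K_eq = L / Σ(b_i/K_i) = 11.95 / 109.2 = 0.1095 m/day.
Q = K_eq · A · (Δh/L) = 0.1095 × 675 × (6.00/11.95) = 37.10 m³/day.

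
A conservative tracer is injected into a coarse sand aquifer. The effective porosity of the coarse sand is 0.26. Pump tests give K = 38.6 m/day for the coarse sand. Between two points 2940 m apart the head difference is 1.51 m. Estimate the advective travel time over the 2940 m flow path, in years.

106

Hydraulic gradient i = Δh / L = 1.51 / 2940 = 0.0005136.
Darcy flux q = K · i = 38.60 × 0.0005136 = 0.01983 m/day.
Seepage velocity v = q / n_e = 0.01983 / 0.26 = 0.07625 m/day.
Travel time t = L / v = 2940 / 0.07625 = 38557 days = 105.6 years.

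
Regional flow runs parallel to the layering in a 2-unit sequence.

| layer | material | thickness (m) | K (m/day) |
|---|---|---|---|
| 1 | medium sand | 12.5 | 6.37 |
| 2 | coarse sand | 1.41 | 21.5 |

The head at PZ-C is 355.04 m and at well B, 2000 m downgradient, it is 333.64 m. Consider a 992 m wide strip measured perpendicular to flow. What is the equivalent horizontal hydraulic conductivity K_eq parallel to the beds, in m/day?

7.90

Flow is parallel to layering, so each bed carries its own Darcy discharge and the transmissivities add.
Σ(K_i·b_i) = 6.37×12.5 + 21.5×1.41 = 109.9 m²/day.
Total thickness b = 13.91 m, so K_eq = Σ(K_i·b_i)/b = 7.904 m/day.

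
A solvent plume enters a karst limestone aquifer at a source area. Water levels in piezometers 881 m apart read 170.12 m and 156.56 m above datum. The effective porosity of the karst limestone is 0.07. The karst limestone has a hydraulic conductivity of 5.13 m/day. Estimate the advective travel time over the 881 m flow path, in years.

2.14

Hydraulic gradient i = (170.12 − 156.56) / 881 = 13.56 / 881 = 0.01539.
Darcy flux q = K · i = 5.130 × 0.01539 = 0.07896 m/day.
Seepage velocity v = q / n_e = 0.07896 / 0.07 = 1.128 m/day.
Travel time t = L / v = 881 / 1.128 = 781.0 days = 2.138 years.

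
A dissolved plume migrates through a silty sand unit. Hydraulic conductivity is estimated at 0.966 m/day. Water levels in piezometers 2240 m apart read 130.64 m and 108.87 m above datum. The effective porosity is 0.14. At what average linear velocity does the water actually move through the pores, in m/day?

Hydraulic gradient i = (130.64 − 108.87) / 2240 = 21.77 / 2240 = 0.009719.
Darcy flux q = K · i = 0.9660 × 0.009719 = 0.009388 m/day.
Seepage velocity v = q / n_e = 0.009388 / 0.14 = 0.06706 m/day.

0.0671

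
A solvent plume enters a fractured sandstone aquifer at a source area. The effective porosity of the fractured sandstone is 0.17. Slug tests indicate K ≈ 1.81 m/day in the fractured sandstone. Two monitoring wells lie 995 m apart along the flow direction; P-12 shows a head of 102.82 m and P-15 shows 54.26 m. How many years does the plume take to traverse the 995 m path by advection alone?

5.24

Hydraulic gradient i = (102.82 − 54.26) / 995 = 48.56 / 995 = 0.04880.
Darcy flux q = K · i = 1.810 × 0.04880 = 0.08834 m/day.
Seepage velocity v = q / n_e = 0.08834 / 0.17 = 0.5196 m/day.
Travel time t = L / v = 995 / 0.5196 = 1915 days = 5.243 years.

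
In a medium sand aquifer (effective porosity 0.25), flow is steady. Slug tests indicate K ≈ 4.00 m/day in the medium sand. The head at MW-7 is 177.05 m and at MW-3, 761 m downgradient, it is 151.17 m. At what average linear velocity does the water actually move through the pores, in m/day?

Hydraulic gradient i = (177.05 − 151.17) / 761 = 25.88 / 761 = 0.03401.
Darcy flux q = K · i = 4.000 × 0.03401 = 0.1360 m/day.
Seepage velocity v = q / n_e = 0.1360 / 0.25 = 0.5441 m/day.

0.544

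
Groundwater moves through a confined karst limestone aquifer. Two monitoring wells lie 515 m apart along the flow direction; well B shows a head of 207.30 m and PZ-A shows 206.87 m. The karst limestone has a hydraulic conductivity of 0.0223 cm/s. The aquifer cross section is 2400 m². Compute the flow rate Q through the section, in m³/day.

38.6

Convert K: 0.0223 cm/s × 864 = 19.27 m/day.
Hydraulic gradient i = (207.30 − 206.87) / 515 = 0.43 / 515 = 0.0008350.
Darcy's law: Q = K · A · i = 19.27 × 2400 × 0.0008350 = 38.61 m³/day.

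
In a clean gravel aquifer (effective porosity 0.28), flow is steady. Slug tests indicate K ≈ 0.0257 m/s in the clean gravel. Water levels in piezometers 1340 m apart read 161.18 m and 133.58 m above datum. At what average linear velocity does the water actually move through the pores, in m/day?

Convert K: 0.0257 m/s × 86400 = 2220 m/day.
Hydraulic gradient i = (161.18 − 133.58) / 1340 = 27.6 / 1340 = 0.02060.
Darcy flux q = K · i = 2220 × 0.02060 = 45.74 m/day.
Seepage velocity v = q / n_e = 45.74 / 0.28 = 163.3 m/day.

163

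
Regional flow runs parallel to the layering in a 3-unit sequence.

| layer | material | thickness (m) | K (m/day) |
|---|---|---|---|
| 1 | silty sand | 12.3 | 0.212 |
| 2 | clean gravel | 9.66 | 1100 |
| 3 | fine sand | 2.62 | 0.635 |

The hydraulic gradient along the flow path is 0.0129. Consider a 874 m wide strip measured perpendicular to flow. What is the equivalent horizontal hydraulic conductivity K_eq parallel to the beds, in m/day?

432

Flow is parallel to layering, so each bed carries its own Darcy discharge and the transmissivities add.
Σ(K_i·b_i) = 0.212×12.3 + 1100×9.66 + 0.635×2.62 = 10630 m²/day.
Total thickness b = 24.58 m, so K_eq = Σ(K_i·b_i)/b = 432.5 m/day.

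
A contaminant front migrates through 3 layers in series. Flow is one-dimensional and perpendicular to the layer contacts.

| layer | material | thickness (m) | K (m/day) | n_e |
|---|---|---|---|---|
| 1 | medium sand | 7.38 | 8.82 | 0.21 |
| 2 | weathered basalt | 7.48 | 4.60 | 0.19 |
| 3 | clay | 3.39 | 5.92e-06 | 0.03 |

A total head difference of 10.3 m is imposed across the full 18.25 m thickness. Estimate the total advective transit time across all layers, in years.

468

With flow normal to the layers, continuity requires the same specific discharge q through every layer.
Σ(b_i/K_i) = 7.38/8.82 + 7.48/4.60 + 3.39/5.92e-06 = 5.726e+05 d.
q = Δh / Σ(b_i/K_i) = 10.3 / 5.726e+05 = 1.799e-05 m/day.
In each layer the seepage velocity is v_i = q/n_i, so the layer transit time is t_i = b_i·n_i / q:
  layer 1 (medium sand): t_1 = 7.38 × 0.21 / 1.799e-05 = 86162 d
  layer 2 (weathered basalt): t_2 = 7.48 × 0.19 / 1.799e-05 = 79013 d
  layer 3 (clay): t_3 = 3.39 × 0.03 / 1.799e-05 = 5654 d
Total t = Σ t_i = 1.708e+05 days = 467.7 years.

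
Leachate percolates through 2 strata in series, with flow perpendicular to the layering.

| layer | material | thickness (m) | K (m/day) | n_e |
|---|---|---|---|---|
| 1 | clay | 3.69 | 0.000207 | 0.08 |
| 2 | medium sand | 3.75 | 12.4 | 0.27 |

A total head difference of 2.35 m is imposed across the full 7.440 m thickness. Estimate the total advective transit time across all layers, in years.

With flow normal to the layers, continuity requires the same specific discharge q through every layer.
Σ(b_i/K_i) = 3.69/0.000207 + 3.75/12.4 = 17826 d.
q = Δh / Σ(b_i/K_i) = 2.35 / 17826 = 0.0001318 m/day.
In each layer the seepage velocity is v_i = q/n_i, so the layer transit time is t_i = b_i·n_i / q:
  layer 1 (clay): t_1 = 3.69 × 0.08 / 0.0001318 = 2239 d
  layer 2 (medium sand): t_2 = 3.75 × 0.27 / 0.0001318 = 7681 d
Total t = Σ t_i = 9920 days = 27.16 years.

27.2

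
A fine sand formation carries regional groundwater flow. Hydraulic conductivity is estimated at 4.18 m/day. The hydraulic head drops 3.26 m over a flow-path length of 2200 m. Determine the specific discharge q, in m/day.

Hydraulic gradient i = Δh / L = 3.26 / 2200 = 0.001482.
Specific discharge q = K · i = 4.180 × 0.001482 = 0.006194 m/day.

0.00619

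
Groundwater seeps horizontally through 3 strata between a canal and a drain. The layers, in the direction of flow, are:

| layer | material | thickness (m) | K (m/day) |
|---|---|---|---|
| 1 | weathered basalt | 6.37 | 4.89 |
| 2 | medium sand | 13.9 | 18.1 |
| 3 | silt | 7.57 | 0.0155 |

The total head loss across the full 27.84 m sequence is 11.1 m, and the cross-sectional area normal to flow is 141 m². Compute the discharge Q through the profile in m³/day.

3.19

Flow is perpendicular to layering, so the layers act in series and the equivalent K is the thickness-weighted harmonic mean.
Total thickness L = 6.37 + 13.9 + 7.57 = 27.84 m.
Σ(b_i/K_i) = 6.37/4.89 + 13.9/18.1 + 7.57/0.0155 = 490.5 d.
K_eq = L / Σ(b_i/K_i) = 27.84 / 490.5 = 0.05676 m/day.
Q = K_eq · A · (Δh/L) = 0.05676 × 141 × (11.1/27.84) = 3.191 m³/day.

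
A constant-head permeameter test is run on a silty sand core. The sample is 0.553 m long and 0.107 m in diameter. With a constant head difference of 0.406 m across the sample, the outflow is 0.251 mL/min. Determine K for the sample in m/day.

0.0547

Cross-sectional area A = π·(d/2)² = π × (0.107/2)² = 0.008992 m².
Convert discharge: 0.251 mL/min = 4.183e-09 m³/s.
Darcy's law rearranged: K = Q·L / (A·Δh) = 4.183e-09 × 0.553 / (0.008992 × 0.406) = 6.337e-07 m/s = 0.05475 m/day.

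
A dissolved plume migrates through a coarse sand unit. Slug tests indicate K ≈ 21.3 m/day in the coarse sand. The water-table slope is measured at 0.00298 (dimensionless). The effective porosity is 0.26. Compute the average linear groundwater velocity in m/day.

0.244

Hydraulic gradient i = 0.00298.
Darcy flux q = K · i = 21.30 × 0.002980 = 0.06347 m/day.
Seepage velocity v = q / n_e = 0.06347 / 0.26 = 0.2441 m/day.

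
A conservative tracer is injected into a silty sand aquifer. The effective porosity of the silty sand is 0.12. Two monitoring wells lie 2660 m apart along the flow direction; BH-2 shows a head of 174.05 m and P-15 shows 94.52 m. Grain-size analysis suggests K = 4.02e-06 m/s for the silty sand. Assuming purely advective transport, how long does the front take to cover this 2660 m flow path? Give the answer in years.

Convert K: 4.02e-06 m/s × 86400 = 0.3473 m/day.
Hydraulic gradient i = (174.05 − 94.52) / 2660 = 79.53 / 2660 = 0.02990.
Darcy flux q = K · i = 0.3473 × 0.02990 = 0.01038 m/day.
Seepage velocity v = q / n_e = 0.01038 / 0.12 = 0.08654 m/day.
Travel time t = L / v = 2660 / 0.08654 = 30738 days = 84.16 years.

84.2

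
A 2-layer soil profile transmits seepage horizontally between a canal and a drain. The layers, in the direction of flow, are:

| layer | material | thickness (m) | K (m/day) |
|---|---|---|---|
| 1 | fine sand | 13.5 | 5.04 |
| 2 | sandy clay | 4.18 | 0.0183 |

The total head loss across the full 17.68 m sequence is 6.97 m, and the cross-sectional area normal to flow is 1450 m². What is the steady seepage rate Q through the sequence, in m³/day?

Flow is perpendicular to layering, so the layers act in series and the equivalent K is the thickness-weighted harmonic mean.
Total thickness L = 13.5 + 4.18 = 17.68 m.
Σ(b_i/K_i) = 13.5/5.04 + 4.18/0.0183 = 231.1 d.
K_eq = L / Σ(b_i/K_i) = 17.68 / 231.1 = 0.07651 m/day.
Q = K_eq · A · (Δh/L) = 0.07651 × 1450 × (6.97/17.68) = 43.73 m³/day.

43.7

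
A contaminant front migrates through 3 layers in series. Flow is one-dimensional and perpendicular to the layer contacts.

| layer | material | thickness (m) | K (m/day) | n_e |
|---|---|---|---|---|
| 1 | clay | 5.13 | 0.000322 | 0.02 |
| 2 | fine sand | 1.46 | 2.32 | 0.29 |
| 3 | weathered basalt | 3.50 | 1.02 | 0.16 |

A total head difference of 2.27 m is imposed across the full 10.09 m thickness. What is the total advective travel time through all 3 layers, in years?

20.9

With flow normal to the layers, continuity requires the same specific discharge q through every layer.
Σ(b_i/K_i) = 5.13/0.000322 + 1.46/2.32 + 3.50/1.02 = 15936 d.
q = Δh / Σ(b_i/K_i) = 2.27 / 15936 = 0.0001424 m/day.
In each layer the seepage velocity is v_i = q/n_i, so the layer transit time is t_i = b_i·n_i / q:
  layer 1 (clay): t_1 = 5.13 × 0.02 / 0.0001424 = 720.3 d
  layer 2 (fine sand): t_2 = 1.46 × 0.29 / 0.0001424 = 2972 d
  layer 3 (weathered basalt): t_3 = 3.50 × 0.16 / 0.0001424 = 3931 d
Total t = Σ t_i = 7624 days = 20.87 years.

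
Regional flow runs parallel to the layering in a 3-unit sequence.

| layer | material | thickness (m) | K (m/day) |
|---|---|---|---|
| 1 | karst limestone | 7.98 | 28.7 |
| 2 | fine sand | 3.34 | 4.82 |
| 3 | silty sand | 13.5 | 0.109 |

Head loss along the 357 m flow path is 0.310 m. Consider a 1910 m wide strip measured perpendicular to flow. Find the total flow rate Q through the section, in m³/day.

Flow is parallel to layering, so each bed carries its own Darcy discharge and the transmissivities add.
Σ(K_i·b_i) = 28.7×7.98 + 4.82×3.34 + 0.109×13.5 = 246.6 m²/day.
Hydraulic gradient i = Δh / L = 0.310 / 357 = 0.0008683.
Q = Σ(K_i·b_i) · W · i = 246.6 × 1910 × 0.0008683 = 409.0 m³/day.

409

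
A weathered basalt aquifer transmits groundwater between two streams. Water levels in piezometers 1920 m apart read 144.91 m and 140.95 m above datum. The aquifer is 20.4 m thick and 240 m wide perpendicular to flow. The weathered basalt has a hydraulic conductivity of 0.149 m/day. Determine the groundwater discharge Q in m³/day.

1.50

Cross-sectional area A = 240 × 20.4 = 4896 m².
Hydraulic gradient i = (144.91 − 140.95) / 1920 = 3.96 / 1920 = 0.002063.
Darcy's law: Q = K · A · i = 0.1490 × 4896 × 0.002063 = 1.505 m³/day.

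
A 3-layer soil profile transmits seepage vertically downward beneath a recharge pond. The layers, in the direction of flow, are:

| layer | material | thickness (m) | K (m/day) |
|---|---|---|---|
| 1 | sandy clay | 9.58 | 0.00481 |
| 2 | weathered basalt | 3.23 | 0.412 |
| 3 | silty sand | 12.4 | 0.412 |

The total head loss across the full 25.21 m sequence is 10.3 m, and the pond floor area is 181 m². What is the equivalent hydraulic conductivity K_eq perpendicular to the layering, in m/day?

Flow is perpendicular to layering, so the layers act in series and the equivalent K is the thickness-weighted harmonic mean.
Total thickness L = 9.58 + 3.23 + 12.4 = 25.21 m.
Σ(b_i/K_i) = 9.58/0.00481 + 3.23/0.412 + 12.4/0.412 = 2030 d.
K_eq = L / Σ(b_i/K_i) = 25.21 / 2030 = 0.01242 m/day.

0.0124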